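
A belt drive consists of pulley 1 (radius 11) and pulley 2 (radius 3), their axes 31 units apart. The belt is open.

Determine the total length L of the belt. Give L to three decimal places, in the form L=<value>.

open belt: β = asin((r2−r1)/C) = asin(-8/31) = -14.9552°
wrap1 = π − 2β = 209.9105°
wrap2 = π + 2β = 150.0895°
tangent length = C·cosβ = 29.9500
L = r1·wrap1 + r2·wrap2 + 2·C·cosβ = 11·3.6636 + 3·2.6196 + 2·29.9500 = 108.0585

L=108.059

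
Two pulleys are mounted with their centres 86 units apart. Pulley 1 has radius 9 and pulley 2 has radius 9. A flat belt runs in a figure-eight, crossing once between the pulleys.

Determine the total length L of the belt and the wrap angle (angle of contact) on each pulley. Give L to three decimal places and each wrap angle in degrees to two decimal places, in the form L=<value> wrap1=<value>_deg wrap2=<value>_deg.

crossed belt: β = asin((r1+r2)/C) = asin(18/86) = 12.0815°
wrap1 = wrap2 = π + 2β = 204.1629°
tangent length = C·cosβ = 84.0952
L = (r1+r2)·wrap + 2·C·cosβ = 18·3.5633 + 2·84.0952 = 232.3300

L=232.330 wrap1=204.16_deg wrap2=204.16_deg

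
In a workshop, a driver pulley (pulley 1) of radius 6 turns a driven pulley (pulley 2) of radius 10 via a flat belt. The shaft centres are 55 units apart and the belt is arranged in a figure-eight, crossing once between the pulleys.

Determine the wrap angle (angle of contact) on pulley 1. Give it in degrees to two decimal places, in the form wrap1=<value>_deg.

crossed belt: β = asin((r1+r2)/C) = asin(16/55) = 16.9124°
wrap1 = wrap2 = π + 2β = 213.8248°

wrap1=213.82_deg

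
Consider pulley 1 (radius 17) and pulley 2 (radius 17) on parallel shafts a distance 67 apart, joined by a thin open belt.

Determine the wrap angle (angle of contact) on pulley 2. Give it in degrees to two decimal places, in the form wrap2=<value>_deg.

wrap2=180.00_deg

open belt: β = asin((r2−r1)/C) = asin(0/67) = 0.0000°
wrap1 = π − 2β = 180.0000°
wrap2 = π + 2β = 180.0000°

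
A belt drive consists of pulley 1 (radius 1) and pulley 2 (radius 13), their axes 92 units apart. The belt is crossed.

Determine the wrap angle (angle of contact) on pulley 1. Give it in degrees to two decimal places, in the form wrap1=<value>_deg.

wrap1=197.51_deg

crossed belt: β = asin((r1+r2)/C) = asin(14/92) = 8.7529°
wrap1 = wrap2 = π + 2β = 197.5059°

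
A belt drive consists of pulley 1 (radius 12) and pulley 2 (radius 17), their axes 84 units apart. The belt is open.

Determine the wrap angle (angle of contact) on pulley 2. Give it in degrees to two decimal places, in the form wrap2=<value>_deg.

open belt: β = asin((r2−r1)/C) = asin(5/84) = 3.4125°
wrap1 = π − 2β = 173.1750°
wrap2 = π + 2β = 186.8250°

wrap2=186.82_deg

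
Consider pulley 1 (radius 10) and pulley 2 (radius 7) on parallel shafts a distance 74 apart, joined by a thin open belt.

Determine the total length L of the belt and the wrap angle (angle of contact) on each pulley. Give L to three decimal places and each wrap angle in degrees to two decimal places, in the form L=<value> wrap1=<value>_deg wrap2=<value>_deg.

open belt: β = asin((r2−r1)/C) = asin(-3/74) = -2.3234°
wrap1 = π − 2β = 184.6469°
wrap2 = π + 2β = 175.3531°
tangent length = C·cosβ = 73.9392
L = r1·wrap1 + r2·wrap2 + 2·C·cosβ = 10·3.2227 + 7·3.0605 + 2·73.9392 = 201.5287

L=201.529 wrap1=184.65_deg wrap2=175.35_deg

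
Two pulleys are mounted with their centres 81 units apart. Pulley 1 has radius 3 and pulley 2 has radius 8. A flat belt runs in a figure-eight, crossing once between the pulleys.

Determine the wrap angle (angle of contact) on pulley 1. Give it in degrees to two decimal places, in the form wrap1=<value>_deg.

crossed belt: β = asin((r1+r2)/C) = asin(11/81) = 7.8050°
wrap1 = wrap2 = π + 2β = 195.6101°

wrap1=195.61_deg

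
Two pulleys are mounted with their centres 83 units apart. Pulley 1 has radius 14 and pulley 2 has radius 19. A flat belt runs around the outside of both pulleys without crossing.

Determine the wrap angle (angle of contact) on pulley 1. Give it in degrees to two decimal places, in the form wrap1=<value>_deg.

wrap1=173.09_deg

open belt: β = asin((r2−r1)/C) = asin(5/83) = 3.4536°
wrap1 = π − 2β = 173.0927°
wrap2 = π + 2β = 186.9073°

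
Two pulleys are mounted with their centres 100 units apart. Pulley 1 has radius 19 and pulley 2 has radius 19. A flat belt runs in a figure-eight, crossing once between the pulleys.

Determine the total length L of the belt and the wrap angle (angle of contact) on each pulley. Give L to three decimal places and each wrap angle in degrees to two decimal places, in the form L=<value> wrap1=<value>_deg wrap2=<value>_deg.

L=334.002 wrap1=224.67_deg wrap2=224.67_deg

crossed belt: β = asin((r1+r2)/C) = asin(38/100) = 22.3337°
wrap1 = wrap2 = π + 2β = 224.6674°
tangent length = C·cosβ = 92.4986
L = (r1+r2)·wrap + 2·C·cosβ = 38·3.9212 + 2·92.4986 = 334.0023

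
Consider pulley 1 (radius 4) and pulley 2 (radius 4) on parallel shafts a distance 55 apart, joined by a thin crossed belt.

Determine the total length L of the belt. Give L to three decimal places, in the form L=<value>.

L=136.298

crossed belt: β = asin((r1+r2)/C) = asin(8/55) = 8.3636°
wrap1 = wrap2 = π + 2β = 196.7272°
tangent length = C·cosβ = 54.4151
L = (r1+r2)·wrap + 2·C·cosβ = 8·3.4335 + 2·54.4151 = 136.2984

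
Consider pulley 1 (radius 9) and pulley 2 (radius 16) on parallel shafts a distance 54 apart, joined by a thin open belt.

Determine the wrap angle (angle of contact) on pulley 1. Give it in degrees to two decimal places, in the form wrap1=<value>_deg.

open belt: β = asin((r2−r1)/C) = asin(7/54) = 7.4482°
wrap1 = π − 2β = 165.1036°
wrap2 = π + 2β = 194.8964°

wrap1=165.10_deg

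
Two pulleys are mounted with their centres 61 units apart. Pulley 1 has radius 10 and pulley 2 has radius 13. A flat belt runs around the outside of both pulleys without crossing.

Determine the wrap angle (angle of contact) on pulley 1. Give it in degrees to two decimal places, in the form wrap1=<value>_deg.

open belt: β = asin((r2−r1)/C) = asin(3/61) = 2.8190°
wrap1 = π − 2β = 174.3621°
wrap2 = π + 2β = 185.6379°

wrap1=174.36_deg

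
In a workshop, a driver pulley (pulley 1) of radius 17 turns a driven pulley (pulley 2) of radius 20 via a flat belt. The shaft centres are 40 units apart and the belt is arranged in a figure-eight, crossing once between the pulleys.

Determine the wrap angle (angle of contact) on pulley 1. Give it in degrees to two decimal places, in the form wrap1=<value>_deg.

crossed belt: β = asin((r1+r2)/C) = asin(37/40) = 67.6684°
wrap1 = wrap2 = π + 2β = 315.3367°

wrap1=315.34_deg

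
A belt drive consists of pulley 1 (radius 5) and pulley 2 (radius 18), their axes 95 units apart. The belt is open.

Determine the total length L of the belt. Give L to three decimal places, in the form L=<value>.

L=264.038

open belt: β = asin((r2−r1)/C) = asin(13/95) = 7.8652°
wrap1 = π − 2β = 164.2697°
wrap2 = π + 2β = 195.7303°
tangent length = C·cosβ = 94.1063
L = r1·wrap1 + r2·wrap2 + 2·C·cosβ = 5·2.8670 + 18·3.4161 + 2·94.1063 = 264.0384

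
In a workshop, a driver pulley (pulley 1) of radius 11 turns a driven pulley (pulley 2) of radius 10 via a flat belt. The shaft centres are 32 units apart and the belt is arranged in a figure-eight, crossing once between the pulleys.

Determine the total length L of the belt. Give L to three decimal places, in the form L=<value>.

crossed belt: β = asin((r1+r2)/C) = asin(21/32) = 41.0145°
wrap1 = wrap2 = π + 2β = 262.0290°
tangent length = C·cosβ = 24.1454
L = (r1+r2)·wrap + 2·C·cosβ = 21·4.5733 + 2·24.1454 = 144.3294

L=144.329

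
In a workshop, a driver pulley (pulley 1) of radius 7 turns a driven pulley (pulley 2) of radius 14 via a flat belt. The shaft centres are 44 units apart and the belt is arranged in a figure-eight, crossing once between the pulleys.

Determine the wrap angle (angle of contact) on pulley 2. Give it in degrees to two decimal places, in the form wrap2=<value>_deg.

wrap2=237.01_deg

crossed belt: β = asin((r1+r2)/C) = asin(21/44) = 28.5074°
wrap1 = wrap2 = π + 2β = 237.0149°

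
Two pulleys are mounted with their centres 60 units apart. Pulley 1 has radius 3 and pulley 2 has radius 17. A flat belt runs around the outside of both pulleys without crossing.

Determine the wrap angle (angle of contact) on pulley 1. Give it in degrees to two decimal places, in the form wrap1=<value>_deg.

wrap1=153.01_deg

open belt: β = asin((r2−r1)/C) = asin(14/60) = 13.4934°
wrap1 = π − 2β = 153.0132°
wrap2 = π + 2β = 206.9868°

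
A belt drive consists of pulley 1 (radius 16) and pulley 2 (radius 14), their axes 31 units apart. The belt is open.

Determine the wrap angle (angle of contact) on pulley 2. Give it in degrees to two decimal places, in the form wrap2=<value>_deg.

open belt: β = asin((r2−r1)/C) = asin(-2/31) = -3.6991°
wrap1 = π − 2β = 187.3981°
wrap2 = π + 2β = 172.6019°

wrap2=172.60_deg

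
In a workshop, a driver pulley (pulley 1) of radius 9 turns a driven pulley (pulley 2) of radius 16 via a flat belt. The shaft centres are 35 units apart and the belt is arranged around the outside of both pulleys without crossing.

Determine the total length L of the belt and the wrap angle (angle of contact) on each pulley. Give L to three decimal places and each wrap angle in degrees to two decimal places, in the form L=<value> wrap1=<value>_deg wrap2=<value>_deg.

open belt: β = asin((r2−r1)/C) = asin(7/35) = 11.5370°
wrap1 = π − 2β = 156.9261°
wrap2 = π + 2β = 203.0739°
tangent length = C·cosβ = 34.2929
L = r1·wrap1 + r2·wrap2 + 2·C·cosβ = 9·2.7389 + 16·3.5443 + 2·34.2929 = 149.9445

L=149.945 wrap1=156.93_deg wrap2=203.07_deg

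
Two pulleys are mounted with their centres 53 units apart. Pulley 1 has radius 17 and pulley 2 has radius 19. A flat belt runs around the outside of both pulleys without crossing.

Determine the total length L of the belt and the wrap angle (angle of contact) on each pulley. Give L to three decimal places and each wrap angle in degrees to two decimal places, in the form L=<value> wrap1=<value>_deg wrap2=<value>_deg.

open belt: β = asin((r2−r1)/C) = asin(2/53) = 2.1626°
wrap1 = π − 2β = 175.6748°
wrap2 = π + 2β = 184.3252°
tangent length = C·cosβ = 52.9623
L = r1·wrap1 + r2·wrap2 + 2·C·cosβ = 17·3.0661 + 19·3.2171 + 2·52.9623 = 219.1728

L=219.173 wrap1=175.67_deg wrap2=184.33_deg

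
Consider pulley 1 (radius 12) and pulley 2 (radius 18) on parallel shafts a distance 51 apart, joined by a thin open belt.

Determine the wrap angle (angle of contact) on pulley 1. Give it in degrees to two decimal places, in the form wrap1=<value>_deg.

wrap1=166.49_deg

open belt: β = asin((r2−r1)/C) = asin(6/51) = 6.7563°
wrap1 = π − 2β = 166.4873°
wrap2 = π + 2β = 193.5127°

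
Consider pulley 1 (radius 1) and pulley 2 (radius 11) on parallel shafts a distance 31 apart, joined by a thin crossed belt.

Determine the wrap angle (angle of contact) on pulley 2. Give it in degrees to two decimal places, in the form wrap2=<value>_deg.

wrap2=225.55_deg

crossed belt: β = asin((r1+r2)/C) = asin(12/31) = 22.7740°
wrap1 = wrap2 = π + 2β = 225.5479°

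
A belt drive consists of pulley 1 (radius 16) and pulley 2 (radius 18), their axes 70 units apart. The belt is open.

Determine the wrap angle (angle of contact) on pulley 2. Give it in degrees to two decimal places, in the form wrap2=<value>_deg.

wrap2=183.27_deg

open belt: β = asin((r2−r1)/C) = asin(2/70) = 1.6372°
wrap1 = π − 2β = 176.7255°
wrap2 = π + 2β = 183.2745°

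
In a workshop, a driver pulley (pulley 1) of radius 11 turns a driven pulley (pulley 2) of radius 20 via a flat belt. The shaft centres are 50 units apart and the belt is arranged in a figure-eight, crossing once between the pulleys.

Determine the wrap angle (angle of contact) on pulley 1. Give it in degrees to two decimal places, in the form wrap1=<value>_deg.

wrap1=256.63_deg

crossed belt: β = asin((r1+r2)/C) = asin(31/50) = 38.3161°
wrap1 = wrap2 = π + 2β = 256.6323°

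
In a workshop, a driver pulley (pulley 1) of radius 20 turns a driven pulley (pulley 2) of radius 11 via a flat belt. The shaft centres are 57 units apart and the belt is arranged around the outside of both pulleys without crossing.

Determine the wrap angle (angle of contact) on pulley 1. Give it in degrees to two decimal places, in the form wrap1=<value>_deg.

open belt: β = asin((r2−r1)/C) = asin(-9/57) = -9.0847°
wrap1 = π − 2β = 198.1694°
wrap2 = π + 2β = 161.8306°

wrap1=198.17_deg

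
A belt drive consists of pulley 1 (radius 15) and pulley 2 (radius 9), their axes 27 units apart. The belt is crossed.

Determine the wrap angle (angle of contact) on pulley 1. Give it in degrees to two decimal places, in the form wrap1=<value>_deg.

crossed belt: β = asin((r1+r2)/C) = asin(24/27) = 62.7340°
wrap1 = wrap2 = π + 2β = 305.4679°

wrap1=305.47_deg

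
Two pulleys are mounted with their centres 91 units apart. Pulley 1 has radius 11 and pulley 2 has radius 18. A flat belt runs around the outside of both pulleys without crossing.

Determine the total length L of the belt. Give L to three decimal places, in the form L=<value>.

L=273.645

open belt: β = asin((r2−r1)/C) = asin(7/91) = 4.4117°
wrap1 = π − 2β = 171.1765°
wrap2 = π + 2β = 188.8235°
tangent length = C·cosβ = 90.7304
L = r1·wrap1 + r2·wrap2 + 2·C·cosβ = 11·2.9876 + 18·3.2956 + 2·90.7304 = 273.6449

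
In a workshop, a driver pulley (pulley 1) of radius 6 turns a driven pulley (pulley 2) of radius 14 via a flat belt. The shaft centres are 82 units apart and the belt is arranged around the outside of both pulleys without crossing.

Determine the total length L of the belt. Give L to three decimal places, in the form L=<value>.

open belt: β = asin((r2−r1)/C) = asin(8/82) = 5.5987°
wrap1 = π − 2β = 168.8025°
wrap2 = π + 2β = 191.1975°
tangent length = C·cosβ = 81.6088
L = r1·wrap1 + r2·wrap2 + 2·C·cosβ = 6·2.9462 + 14·3.3370 + 2·81.6088 = 227.6130

L=227.613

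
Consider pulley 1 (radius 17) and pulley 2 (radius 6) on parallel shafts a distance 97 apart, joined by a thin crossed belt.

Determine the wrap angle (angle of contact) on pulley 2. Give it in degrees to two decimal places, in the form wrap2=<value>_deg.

wrap2=207.43_deg

crossed belt: β = asin((r1+r2)/C) = asin(23/97) = 13.7162°
wrap1 = wrap2 = π + 2β = 207.4325°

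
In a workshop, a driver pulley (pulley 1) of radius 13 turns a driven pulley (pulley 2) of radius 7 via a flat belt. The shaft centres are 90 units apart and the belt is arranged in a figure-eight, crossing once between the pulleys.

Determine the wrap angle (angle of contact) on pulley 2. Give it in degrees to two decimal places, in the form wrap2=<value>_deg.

crossed belt: β = asin((r1+r2)/C) = asin(20/90) = 12.8396°
wrap1 = wrap2 = π + 2β = 205.6792°

wrap2=205.68_deg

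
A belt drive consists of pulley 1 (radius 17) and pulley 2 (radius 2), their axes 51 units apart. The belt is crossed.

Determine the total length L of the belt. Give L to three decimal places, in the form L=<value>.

crossed belt: β = asin((r1+r2)/C) = asin(19/51) = 21.8729°
wrap1 = wrap2 = π + 2β = 223.7458°
tangent length = C·cosβ = 47.3286
L = (r1+r2)·wrap + 2·C·cosβ = 19·3.9051 + 2·47.3286 = 168.8542

L=168.854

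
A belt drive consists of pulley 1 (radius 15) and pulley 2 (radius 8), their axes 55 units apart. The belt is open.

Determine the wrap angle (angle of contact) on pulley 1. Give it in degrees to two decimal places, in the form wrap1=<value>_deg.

wrap1=194.62_deg

open belt: β = asin((r2−r1)/C) = asin(-7/55) = -7.3120°
wrap1 = π − 2β = 194.6240°
wrap2 = π + 2β = 165.3760°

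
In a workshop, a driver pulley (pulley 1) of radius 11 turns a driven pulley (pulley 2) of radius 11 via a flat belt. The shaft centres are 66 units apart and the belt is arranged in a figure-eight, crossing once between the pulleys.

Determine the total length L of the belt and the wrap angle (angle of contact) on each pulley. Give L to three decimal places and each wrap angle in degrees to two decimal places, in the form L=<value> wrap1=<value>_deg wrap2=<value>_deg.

crossed belt: β = asin((r1+r2)/C) = asin(22/66) = 19.4712°
wrap1 = wrap2 = π + 2β = 218.9424°
tangent length = C·cosβ = 62.2254
L = (r1+r2)·wrap + 2·C·cosβ = 22·3.8213 + 2·62.2254 = 208.5187

L=208.519 wrap1=218.94_deg wrap2=218.94_deg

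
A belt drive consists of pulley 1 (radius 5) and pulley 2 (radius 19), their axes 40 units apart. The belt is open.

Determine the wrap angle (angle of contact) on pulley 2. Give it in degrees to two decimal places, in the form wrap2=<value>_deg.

open belt: β = asin((r2−r1)/C) = asin(14/40) = 20.4873°
wrap1 = π − 2β = 139.0254°
wrap2 = π + 2β = 220.9746°

wrap2=220.97_deg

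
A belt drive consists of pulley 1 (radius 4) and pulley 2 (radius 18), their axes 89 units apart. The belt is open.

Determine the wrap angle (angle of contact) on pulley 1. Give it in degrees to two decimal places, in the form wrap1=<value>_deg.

wrap1=161.90_deg

open belt: β = asin((r2−r1)/C) = asin(14/89) = 9.0504°
wrap1 = π − 2β = 161.8992°
wrap2 = π + 2β = 198.1008°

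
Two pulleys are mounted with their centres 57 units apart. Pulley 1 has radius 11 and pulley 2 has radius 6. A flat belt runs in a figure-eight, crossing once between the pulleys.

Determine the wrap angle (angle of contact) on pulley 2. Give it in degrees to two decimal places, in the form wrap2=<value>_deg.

wrap2=214.70_deg

crossed belt: β = asin((r1+r2)/C) = asin(17/57) = 17.3523°
wrap1 = wrap2 = π + 2β = 214.7045°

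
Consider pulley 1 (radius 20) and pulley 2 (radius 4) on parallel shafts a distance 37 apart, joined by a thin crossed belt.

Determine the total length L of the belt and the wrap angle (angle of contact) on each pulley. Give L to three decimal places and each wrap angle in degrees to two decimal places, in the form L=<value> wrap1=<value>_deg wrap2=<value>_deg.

crossed belt: β = asin((r1+r2)/C) = asin(24/37) = 40.4398°
wrap1 = wrap2 = π + 2β = 260.8796°
tangent length = C·cosβ = 28.1603
L = (r1+r2)·wrap + 2·C·cosβ = 24·4.5532 + 2·28.1603 = 165.5975

L=165.597 wrap1=260.88_deg wrap2=260.88_deg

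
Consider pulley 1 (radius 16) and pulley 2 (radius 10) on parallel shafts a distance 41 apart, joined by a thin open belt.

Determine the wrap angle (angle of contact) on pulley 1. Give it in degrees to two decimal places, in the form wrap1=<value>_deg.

open belt: β = asin((r2−r1)/C) = asin(-6/41) = -8.4150°
wrap1 = π − 2β = 196.8299°
wrap2 = π + 2β = 163.1701°

wrap1=196.83_deg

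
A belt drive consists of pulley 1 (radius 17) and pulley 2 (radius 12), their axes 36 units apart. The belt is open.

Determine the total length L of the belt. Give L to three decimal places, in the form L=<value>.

open belt: β = asin((r2−r1)/C) = asin(-5/36) = -7.9836°
wrap1 = π − 2β = 195.9671°
wrap2 = π + 2β = 164.0329°
tangent length = C·cosβ = 35.6511
L = r1·wrap1 + r2·wrap2 + 2·C·cosβ = 17·3.4203 + 12·2.8629 + 2·35.6511 = 163.8018

L=163.802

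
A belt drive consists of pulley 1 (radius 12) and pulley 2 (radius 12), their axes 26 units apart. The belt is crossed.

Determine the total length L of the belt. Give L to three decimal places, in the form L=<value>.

L=151.846

crossed belt: β = asin((r1+r2)/C) = asin(24/26) = 67.3801°
wrap1 = wrap2 = π + 2β = 314.7603°
tangent length = C·cosβ = 10.0000
L = (r1+r2)·wrap + 2·C·cosβ = 24·5.4936 + 2·10.0000 = 151.8465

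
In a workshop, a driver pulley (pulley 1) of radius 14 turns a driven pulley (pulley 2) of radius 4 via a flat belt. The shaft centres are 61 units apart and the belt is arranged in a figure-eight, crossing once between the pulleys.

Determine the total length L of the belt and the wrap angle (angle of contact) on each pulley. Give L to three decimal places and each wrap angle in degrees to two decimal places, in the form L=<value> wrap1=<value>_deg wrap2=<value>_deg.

crossed belt: β = asin((r1+r2)/C) = asin(18/61) = 17.1625°
wrap1 = wrap2 = π + 2β = 214.3249°
tangent length = C·cosβ = 58.2838
L = (r1+r2)·wrap + 2·C·cosβ = 18·3.7407 + 2·58.2838 = 183.8997

L=183.900 wrap1=214.32_deg wrap2=214.32_deg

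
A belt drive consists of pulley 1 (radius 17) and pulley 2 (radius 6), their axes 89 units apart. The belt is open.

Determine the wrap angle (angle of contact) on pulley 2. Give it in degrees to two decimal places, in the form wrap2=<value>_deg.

wrap2=165.80_deg

open belt: β = asin((r2−r1)/C) = asin(-11/89) = -7.0997°
wrap1 = π − 2β = 194.1993°
wrap2 = π + 2β = 165.8007°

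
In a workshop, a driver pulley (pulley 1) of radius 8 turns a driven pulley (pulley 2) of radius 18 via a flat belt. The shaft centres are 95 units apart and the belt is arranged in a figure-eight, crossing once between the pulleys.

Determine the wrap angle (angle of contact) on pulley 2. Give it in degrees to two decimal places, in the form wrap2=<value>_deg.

crossed belt: β = asin((r1+r2)/C) = asin(26/95) = 15.8836°
wrap1 = wrap2 = π + 2β = 211.7672°

wrap2=211.77_deg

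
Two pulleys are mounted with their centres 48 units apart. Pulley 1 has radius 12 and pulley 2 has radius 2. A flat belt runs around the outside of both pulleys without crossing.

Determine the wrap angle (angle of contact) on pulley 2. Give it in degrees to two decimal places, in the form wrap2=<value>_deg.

open belt: β = asin((r2−r1)/C) = asin(-10/48) = -12.0247°
wrap1 = π − 2β = 204.0494°
wrap2 = π + 2β = 155.9506°

wrap2=155.95_deg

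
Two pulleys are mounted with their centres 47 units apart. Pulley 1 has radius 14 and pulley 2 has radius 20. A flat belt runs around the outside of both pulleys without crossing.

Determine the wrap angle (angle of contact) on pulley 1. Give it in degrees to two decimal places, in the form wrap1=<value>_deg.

wrap1=165.33_deg

open belt: β = asin((r2−r1)/C) = asin(6/47) = 7.3344°
wrap1 = π − 2β = 165.3313°
wrap2 = π + 2β = 194.6687°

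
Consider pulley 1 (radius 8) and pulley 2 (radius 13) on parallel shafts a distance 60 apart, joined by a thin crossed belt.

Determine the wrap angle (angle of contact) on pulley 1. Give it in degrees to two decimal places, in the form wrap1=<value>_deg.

wrap1=220.97_deg

crossed belt: β = asin((r1+r2)/C) = asin(21/60) = 20.4873°
wrap1 = wrap2 = π + 2β = 220.9746°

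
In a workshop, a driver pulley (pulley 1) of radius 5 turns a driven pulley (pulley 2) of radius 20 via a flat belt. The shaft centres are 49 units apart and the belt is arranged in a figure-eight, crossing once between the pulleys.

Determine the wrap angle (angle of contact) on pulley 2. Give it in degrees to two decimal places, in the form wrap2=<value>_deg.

wrap2=241.35_deg

crossed belt: β = asin((r1+r2)/C) = asin(25/49) = 30.6774°
wrap1 = wrap2 = π + 2β = 241.3548°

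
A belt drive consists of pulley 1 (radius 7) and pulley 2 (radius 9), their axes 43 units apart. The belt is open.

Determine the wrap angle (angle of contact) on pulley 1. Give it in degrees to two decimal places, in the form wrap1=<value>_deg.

wrap1=174.67_deg

open belt: β = asin((r2−r1)/C) = asin(2/43) = 2.6659°
wrap1 = π − 2β = 174.6682°
wrap2 = π + 2β = 185.3318°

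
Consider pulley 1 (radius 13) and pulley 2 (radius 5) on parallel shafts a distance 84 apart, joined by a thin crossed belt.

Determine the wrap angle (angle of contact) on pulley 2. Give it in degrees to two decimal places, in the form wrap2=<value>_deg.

crossed belt: β = asin((r1+r2)/C) = asin(18/84) = 12.3736°
wrap1 = wrap2 = π + 2β = 204.7473°

wrap2=204.75_deg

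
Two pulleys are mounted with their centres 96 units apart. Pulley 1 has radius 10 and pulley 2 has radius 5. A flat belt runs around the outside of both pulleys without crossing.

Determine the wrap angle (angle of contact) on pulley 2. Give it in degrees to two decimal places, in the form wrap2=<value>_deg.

open belt: β = asin((r2−r1)/C) = asin(-5/96) = -2.9855°
wrap1 = π − 2β = 185.9710°
wrap2 = π + 2β = 174.0290°

wrap2=174.03_deg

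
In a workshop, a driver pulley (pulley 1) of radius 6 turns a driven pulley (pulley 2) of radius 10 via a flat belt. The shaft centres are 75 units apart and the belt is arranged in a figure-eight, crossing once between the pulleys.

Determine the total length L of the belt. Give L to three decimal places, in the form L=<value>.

L=203.692

crossed belt: β = asin((r1+r2)/C) = asin(16/75) = 12.3178°
wrap1 = wrap2 = π + 2β = 204.6355°
tangent length = C·cosβ = 73.2735
L = (r1+r2)·wrap + 2·C·cosβ = 16·3.5716 + 2·73.2735 = 203.6919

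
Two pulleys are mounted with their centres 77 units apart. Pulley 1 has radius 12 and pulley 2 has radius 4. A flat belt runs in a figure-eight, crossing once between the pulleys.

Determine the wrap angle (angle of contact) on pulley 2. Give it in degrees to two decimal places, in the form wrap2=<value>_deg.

crossed belt: β = asin((r1+r2)/C) = asin(16/77) = 11.9930°
wrap1 = wrap2 = π + 2β = 203.9860°

wrap2=203.99_deg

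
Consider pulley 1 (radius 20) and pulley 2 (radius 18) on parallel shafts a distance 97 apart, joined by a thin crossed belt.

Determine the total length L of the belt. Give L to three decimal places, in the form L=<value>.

L=328.467

crossed belt: β = asin((r1+r2)/C) = asin(38/97) = 23.0636°
wrap1 = wrap2 = π + 2β = 226.1272°
tangent length = C·cosβ = 89.2468
L = (r1+r2)·wrap + 2·C·cosβ = 38·3.9467 + 2·89.2468 = 328.4669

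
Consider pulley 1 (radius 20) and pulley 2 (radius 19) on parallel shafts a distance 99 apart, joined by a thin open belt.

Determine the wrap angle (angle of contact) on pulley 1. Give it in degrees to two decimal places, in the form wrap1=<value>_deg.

wrap1=181.16_deg

open belt: β = asin((r2−r1)/C) = asin(-1/99) = -0.5788°
wrap1 = π − 2β = 181.1575°
wrap2 = π + 2β = 178.8425°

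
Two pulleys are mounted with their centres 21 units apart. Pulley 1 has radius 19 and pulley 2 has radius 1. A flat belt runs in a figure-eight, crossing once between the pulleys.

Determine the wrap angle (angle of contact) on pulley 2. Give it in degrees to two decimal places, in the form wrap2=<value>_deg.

crossed belt: β = asin((r1+r2)/C) = asin(20/21) = 72.2472°
wrap1 = wrap2 = π + 2β = 324.4944°

wrap2=324.49_deg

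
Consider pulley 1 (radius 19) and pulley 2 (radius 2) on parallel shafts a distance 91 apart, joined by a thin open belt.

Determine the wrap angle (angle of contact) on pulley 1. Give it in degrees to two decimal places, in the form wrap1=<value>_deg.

wrap1=201.53_deg

open belt: β = asin((r2−r1)/C) = asin(-17/91) = -10.7669°
wrap1 = π − 2β = 201.5337°
wrap2 = π + 2β = 158.4663°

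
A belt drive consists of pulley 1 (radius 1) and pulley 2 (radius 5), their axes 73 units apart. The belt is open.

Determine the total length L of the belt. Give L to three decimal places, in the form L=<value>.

open belt: β = asin((r2−r1)/C) = asin(4/73) = 3.1411°
wrap1 = π − 2β = 173.7179°
wrap2 = π + 2β = 186.2821°
tangent length = C·cosβ = 72.8903
L = r1·wrap1 + r2·wrap2 + 2·C·cosβ = 1·3.0319 + 5·3.2512 + 2·72.8903 = 165.0688

L=165.069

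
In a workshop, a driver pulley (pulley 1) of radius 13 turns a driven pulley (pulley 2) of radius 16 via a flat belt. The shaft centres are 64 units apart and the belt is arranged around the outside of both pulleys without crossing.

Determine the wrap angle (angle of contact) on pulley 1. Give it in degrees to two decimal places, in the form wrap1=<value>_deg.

open belt: β = asin((r2−r1)/C) = asin(3/64) = 2.6867°
wrap1 = π − 2β = 174.6266°
wrap2 = π + 2β = 185.3734°

wrap1=174.63_deg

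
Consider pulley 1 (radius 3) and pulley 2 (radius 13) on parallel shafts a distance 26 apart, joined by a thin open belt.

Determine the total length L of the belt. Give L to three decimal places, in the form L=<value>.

open belt: β = asin((r2−r1)/C) = asin(10/26) = 22.6199°
wrap1 = π − 2β = 134.7603°
wrap2 = π + 2β = 225.2397°
tangent length = C·cosβ = 24.0000
L = r1·wrap1 + r2·wrap2 + 2·C·cosβ = 3·2.3520 + 13·3.9312 + 2·24.0000 = 106.1613

L=106.161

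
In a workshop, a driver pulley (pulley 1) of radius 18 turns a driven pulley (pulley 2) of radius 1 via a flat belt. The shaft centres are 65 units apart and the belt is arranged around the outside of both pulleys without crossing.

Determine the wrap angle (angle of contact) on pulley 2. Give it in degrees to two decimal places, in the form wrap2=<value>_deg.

open belt: β = asin((r2−r1)/C) = asin(-17/65) = -15.1614°
wrap1 = π − 2β = 210.3227°
wrap2 = π + 2β = 149.6773°

wrap2=149.68_deg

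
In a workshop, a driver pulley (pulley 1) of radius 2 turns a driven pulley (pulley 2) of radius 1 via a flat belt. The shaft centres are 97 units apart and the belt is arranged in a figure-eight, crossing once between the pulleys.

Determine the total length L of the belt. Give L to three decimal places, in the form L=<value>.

crossed belt: β = asin((r1+r2)/C) = asin(3/97) = 1.7723°
wrap1 = wrap2 = π + 2β = 183.5446°
tangent length = C·cosβ = 96.9536
L = (r1+r2)·wrap + 2·C·cosβ = 3·3.2035 + 2·96.9536 = 203.5176

L=203.518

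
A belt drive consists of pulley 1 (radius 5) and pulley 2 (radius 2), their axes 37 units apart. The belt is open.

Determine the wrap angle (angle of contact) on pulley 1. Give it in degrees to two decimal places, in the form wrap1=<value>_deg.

wrap1=189.30_deg

open belt: β = asin((r2−r1)/C) = asin(-3/37) = -4.6507°
wrap1 = π − 2β = 189.3014°
wrap2 = π + 2β = 170.6986°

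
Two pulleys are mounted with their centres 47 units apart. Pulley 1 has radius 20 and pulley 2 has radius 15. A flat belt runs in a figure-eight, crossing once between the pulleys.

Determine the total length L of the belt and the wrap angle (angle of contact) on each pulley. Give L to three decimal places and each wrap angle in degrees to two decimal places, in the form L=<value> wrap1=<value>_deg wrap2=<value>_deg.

L=231.497 wrap1=276.26_deg wrap2=276.26_deg

crossed belt: β = asin((r1+r2)/C) = asin(35/47) = 48.1317°
wrap1 = wrap2 = π + 2β = 276.2634°
tangent length = C·cosβ = 31.3688
L = (r1+r2)·wrap + 2·C·cosβ = 35·4.8217 + 2·31.3688 = 231.4972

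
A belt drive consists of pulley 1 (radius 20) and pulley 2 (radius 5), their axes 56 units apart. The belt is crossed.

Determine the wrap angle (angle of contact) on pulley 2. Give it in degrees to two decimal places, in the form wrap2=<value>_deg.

crossed belt: β = asin((r1+r2)/C) = asin(25/56) = 26.5148°
wrap1 = wrap2 = π + 2β = 233.0295°

wrap2=233.03_deg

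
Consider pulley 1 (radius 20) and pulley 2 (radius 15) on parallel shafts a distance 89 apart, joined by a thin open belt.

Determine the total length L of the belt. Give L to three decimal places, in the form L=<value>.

open belt: β = asin((r2−r1)/C) = asin(-5/89) = -3.2206°
wrap1 = π − 2β = 186.4411°
wrap2 = π + 2β = 173.5589°
tangent length = C·cosβ = 88.8594
L = r1·wrap1 + r2·wrap2 + 2·C·cosβ = 20·3.2540 + 15·3.0292 + 2·88.8594 = 288.2367

L=288.237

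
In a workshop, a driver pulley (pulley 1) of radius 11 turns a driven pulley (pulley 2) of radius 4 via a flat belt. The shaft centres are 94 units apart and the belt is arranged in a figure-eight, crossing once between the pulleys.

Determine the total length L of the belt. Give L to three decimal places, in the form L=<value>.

L=237.523

crossed belt: β = asin((r1+r2)/C) = asin(15/94) = 9.1822°
wrap1 = wrap2 = π + 2β = 198.3644°
tangent length = C·cosβ = 92.7955
L = (r1+r2)·wrap + 2·C·cosβ = 15·3.4621 + 2·92.7955 = 237.5226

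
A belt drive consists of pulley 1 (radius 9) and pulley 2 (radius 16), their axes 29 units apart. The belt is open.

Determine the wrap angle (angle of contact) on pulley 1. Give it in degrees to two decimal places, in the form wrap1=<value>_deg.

open belt: β = asin((r2−r1)/C) = asin(7/29) = 13.9680°
wrap1 = π − 2β = 152.0641°
wrap2 = π + 2β = 207.9359°

wrap1=152.06_deg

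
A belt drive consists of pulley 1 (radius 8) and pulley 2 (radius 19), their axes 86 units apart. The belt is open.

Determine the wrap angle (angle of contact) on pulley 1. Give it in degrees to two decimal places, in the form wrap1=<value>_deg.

open belt: β = asin((r2−r1)/C) = asin(11/86) = 7.3487°
wrap1 = π − 2β = 165.3027°
wrap2 = π + 2β = 194.6973°

wrap1=165.30_deg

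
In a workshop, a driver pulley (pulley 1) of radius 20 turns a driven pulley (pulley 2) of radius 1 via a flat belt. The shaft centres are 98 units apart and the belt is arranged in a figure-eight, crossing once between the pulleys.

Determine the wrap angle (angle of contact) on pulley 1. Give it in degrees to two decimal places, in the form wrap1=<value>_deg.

crossed belt: β = asin((r1+r2)/C) = asin(21/98) = 12.3736°
wrap1 = wrap2 = π + 2β = 204.7473°

wrap1=204.75_deg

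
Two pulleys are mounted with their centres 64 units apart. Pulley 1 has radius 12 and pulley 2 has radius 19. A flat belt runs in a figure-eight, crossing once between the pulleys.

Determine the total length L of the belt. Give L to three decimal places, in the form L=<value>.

L=240.722

crossed belt: β = asin((r1+r2)/C) = asin(31/64) = 28.9715°
wrap1 = wrap2 = π + 2β = 237.9431°
tangent length = C·cosβ = 55.9911
L = (r1+r2)·wrap + 2·C·cosβ = 31·4.1529 + 2·55.9911 = 240.7217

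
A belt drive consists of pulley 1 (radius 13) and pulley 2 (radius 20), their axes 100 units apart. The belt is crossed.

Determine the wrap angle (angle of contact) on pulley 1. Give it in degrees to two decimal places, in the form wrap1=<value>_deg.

crossed belt: β = asin((r1+r2)/C) = asin(33/100) = 19.2688°
wrap1 = wrap2 = π + 2β = 218.5376°

wrap1=218.54_deg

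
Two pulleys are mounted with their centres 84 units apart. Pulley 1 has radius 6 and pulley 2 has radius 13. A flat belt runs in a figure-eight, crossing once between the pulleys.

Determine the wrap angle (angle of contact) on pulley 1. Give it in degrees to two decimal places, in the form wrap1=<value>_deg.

crossed belt: β = asin((r1+r2)/C) = asin(19/84) = 13.0729°
wrap1 = wrap2 = π + 2β = 206.1458°

wrap1=206.15_deg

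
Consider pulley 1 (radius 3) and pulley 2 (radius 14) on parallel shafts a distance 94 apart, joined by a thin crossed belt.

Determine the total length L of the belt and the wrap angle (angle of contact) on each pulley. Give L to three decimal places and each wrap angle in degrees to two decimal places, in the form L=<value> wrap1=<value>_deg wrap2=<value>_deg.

L=244.490 wrap1=200.84_deg wrap2=200.84_deg

crossed belt: β = asin((r1+r2)/C) = asin(17/94) = 10.4193°
wrap1 = wrap2 = π + 2β = 200.8387°
tangent length = C·cosβ = 92.4500
L = (r1+r2)·wrap + 2·C·cosβ = 17·3.5053 + 2·92.4500 = 244.4900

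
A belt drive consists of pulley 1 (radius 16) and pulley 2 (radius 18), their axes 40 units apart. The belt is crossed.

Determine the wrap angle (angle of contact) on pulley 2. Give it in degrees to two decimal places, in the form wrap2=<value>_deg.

crossed belt: β = asin((r1+r2)/C) = asin(34/40) = 58.2117°
wrap1 = wrap2 = π + 2β = 296.4233°

wrap2=296.42_deg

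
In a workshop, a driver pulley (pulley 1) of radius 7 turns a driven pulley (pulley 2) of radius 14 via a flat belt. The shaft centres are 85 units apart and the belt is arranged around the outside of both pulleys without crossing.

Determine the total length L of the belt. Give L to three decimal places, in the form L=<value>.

L=236.550

open belt: β = asin((r2−r1)/C) = asin(7/85) = 4.7238°
wrap1 = π − 2β = 170.5523°
wrap2 = π + 2β = 189.4477°
tangent length = C·cosβ = 84.7113
L = r1·wrap1 + r2·wrap2 + 2·C·cosβ = 7·2.9767 + 14·3.3065 + 2·84.7113 = 236.5502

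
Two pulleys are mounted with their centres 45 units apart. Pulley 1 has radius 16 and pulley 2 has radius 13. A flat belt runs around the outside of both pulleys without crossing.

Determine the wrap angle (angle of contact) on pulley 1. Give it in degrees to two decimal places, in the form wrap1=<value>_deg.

open belt: β = asin((r2−r1)/C) = asin(-3/45) = -3.8226°
wrap1 = π − 2β = 187.6451°
wrap2 = π + 2β = 172.3549°

wrap1=187.65_deg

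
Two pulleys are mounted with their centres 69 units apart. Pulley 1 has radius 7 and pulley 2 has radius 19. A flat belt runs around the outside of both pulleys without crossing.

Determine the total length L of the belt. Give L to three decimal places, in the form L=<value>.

L=221.774

open belt: β = asin((r2−r1)/C) = asin(12/69) = 10.0154°
wrap1 = π − 2β = 159.9692°
wrap2 = π + 2β = 200.0308°
tangent length = C·cosβ = 67.9485
L = r1·wrap1 + r2·wrap2 + 2·C·cosβ = 7·2.7920 + 19·3.4912 + 2·67.9485 = 221.7737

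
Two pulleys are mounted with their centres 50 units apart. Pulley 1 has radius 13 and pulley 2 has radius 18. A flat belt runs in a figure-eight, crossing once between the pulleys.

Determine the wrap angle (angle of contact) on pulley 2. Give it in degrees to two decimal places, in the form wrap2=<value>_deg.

crossed belt: β = asin((r1+r2)/C) = asin(31/50) = 38.3161°
wrap1 = wrap2 = π + 2β = 256.6323°

wrap2=256.63_deg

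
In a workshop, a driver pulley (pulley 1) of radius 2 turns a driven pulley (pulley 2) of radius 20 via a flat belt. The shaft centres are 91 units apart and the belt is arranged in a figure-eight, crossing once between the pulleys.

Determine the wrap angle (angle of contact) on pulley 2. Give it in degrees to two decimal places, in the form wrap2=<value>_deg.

crossed belt: β = asin((r1+r2)/C) = asin(22/91) = 13.9903°
wrap1 = wrap2 = π + 2β = 207.9807°

wrap2=207.98_deg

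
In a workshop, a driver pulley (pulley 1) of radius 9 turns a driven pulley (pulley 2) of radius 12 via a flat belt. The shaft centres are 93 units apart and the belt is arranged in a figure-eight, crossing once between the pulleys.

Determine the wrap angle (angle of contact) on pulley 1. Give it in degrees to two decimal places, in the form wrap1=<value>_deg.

wrap1=206.10_deg

crossed belt: β = asin((r1+r2)/C) = asin(21/93) = 13.0503°
wrap1 = wrap2 = π + 2β = 206.1006°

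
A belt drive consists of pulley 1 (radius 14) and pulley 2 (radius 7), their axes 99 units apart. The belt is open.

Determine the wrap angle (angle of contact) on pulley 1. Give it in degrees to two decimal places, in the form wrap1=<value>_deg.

open belt: β = asin((r2−r1)/C) = asin(-7/99) = -4.0546°
wrap1 = π − 2β = 188.1092°
wrap2 = π + 2β = 171.8908°

wrap1=188.11_deg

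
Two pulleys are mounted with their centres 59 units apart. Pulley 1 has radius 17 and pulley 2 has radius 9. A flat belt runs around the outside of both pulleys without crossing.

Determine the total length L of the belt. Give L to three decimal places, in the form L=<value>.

open belt: β = asin((r2−r1)/C) = asin(-8/59) = -7.7929°
wrap1 = π − 2β = 195.5858°
wrap2 = π + 2β = 164.4142°
tangent length = C·cosβ = 58.4551
L = r1·wrap1 + r2·wrap2 + 2·C·cosβ = 17·3.4136 + 9·2.8696 + 2·58.4551 = 200.7678

L=200.768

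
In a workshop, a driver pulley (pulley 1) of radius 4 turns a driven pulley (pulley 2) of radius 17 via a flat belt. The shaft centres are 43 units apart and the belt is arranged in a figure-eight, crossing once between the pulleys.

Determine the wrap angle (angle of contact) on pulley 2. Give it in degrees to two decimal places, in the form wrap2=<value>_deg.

crossed belt: β = asin((r1+r2)/C) = asin(21/43) = 29.2336°
wrap1 = wrap2 = π + 2β = 238.4673°

wrap2=238.47_deg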